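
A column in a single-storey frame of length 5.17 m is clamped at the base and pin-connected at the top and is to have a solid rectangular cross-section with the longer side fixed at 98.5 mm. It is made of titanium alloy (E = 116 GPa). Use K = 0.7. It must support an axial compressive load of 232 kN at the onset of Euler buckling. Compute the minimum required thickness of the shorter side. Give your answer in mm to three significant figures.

L_e = K·L = 0.7 × 5.17 = 3.619 m
Required I = P_cr·L_e²/(π²E) = 2.320×10^5 × 3.619² / (π² × 1.16×10^11) = 2.654×10^-6 m⁴
I_req = 2.654×10^6 mm⁴
Rectangle, weak axis: I_min = h·b³/12 with h = 98.5 mm fixed  ⇒  b = (12I/h)^(1/3) = 68.6 mm

b ≈ 68.6 mm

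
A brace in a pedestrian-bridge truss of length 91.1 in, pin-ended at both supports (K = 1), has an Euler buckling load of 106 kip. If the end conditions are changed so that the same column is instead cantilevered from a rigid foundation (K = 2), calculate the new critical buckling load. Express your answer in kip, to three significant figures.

P_cr ≈ 26.5 kip

P_cr ∝ 1/K², so P_cr,new = P_cr,old × (K_old/K_new)² = 106 × (1/2)²
= 106 × 0.2500 = 26.5 kip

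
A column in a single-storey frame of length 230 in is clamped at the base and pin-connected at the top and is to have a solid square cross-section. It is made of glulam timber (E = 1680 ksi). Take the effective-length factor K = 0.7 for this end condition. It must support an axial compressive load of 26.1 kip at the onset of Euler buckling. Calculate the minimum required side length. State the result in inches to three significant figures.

a ≈ 4.70 in

L_e = K·L = 0.7 × 230 = 161.0 in
Required I = P_cr·L_e²/(π²E) = 2.610×10^4 × 161.0² / (π² × 1.68×10^6) = 40.80 in⁴
Solid square: I = a⁴/12  ⇒  a = (12I)^(1/4) = (12×40.80)^(1/4) = 4.70 in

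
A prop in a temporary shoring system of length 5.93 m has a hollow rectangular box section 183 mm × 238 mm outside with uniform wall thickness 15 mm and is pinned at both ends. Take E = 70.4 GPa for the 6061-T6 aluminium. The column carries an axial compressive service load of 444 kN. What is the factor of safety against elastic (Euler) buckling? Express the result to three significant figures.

Inner dimensions: h_i = 238 − 2×15 = 208.0 mm, b_i = 183 − 2×15 = 153.0 mm
Weak-axis I_min = (h_o·b_o³ − h_i·b_i³)/12 with b_o = 183, b_i = 153.0 mm (shorter outer/inner sides).
I_min = (238×183³ − 208.0×153.0³)/12 = 5.947×10^7 mm⁴
I = 5.947×10^7 mm⁴ = 5.947×10^-5 m⁴
Effective length L_e = K·L = 1 × 5.93 = 5.930 m
P_cr = π²EI / L_e² = π² × 70.4×10⁹ × 5.947×10^-5 / 5.930² = 1.175×10^6 N
Factor of safety n = P_cr / P = 1175.0 / 444 = 2.65

n ≈ 2.65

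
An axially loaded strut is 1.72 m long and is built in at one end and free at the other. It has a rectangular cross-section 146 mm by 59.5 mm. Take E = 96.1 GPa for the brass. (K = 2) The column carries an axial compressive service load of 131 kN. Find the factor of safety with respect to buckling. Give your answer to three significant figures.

Buckling occurs about the weak axis: I_min = h·b³/12 with b = 59.5 mm (the shorter side).
I_min = 146×59.5³/12 = 2.563×10^6 mm⁴
I = 2.563×10^6 mm⁴ = 2.563×10^-6 m⁴
Effective length L_e = K·L = 2 × 1.72 = 3.440 m
P_cr = π²EI / L_e² = π² × 96.1×10⁹ × 2.563×10^-6 / 3.440² = 2.054×10^5 N
Factor of safety n = P_cr / P = 205.41 / 131 = 1.57

n ≈ 1.57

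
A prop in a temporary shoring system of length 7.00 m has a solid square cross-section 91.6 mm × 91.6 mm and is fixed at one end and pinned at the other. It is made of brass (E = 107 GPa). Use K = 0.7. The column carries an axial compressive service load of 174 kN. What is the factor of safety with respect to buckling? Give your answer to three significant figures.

I = a⁴/12 = 91.6⁴/12 = 5.867×10^6 mm⁴
I = 5.867×10^6 mm⁴ = 5.867×10^-6 m⁴
Effective length L_e = K·L = 0.7 × 7.00 = 4.900 m
P_cr = π²EI / L_e² = π² × 107×10⁹ × 5.867×10^-6 / 4.900² = 2.580×10^5 N
Factor of safety n = P_cr / P = 258.04 / 174 = 1.48

n ≈ 1.48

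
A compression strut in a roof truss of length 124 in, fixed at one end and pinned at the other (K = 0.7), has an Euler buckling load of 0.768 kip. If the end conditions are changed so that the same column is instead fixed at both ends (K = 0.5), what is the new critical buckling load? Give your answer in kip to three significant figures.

P_cr ≈ 1.51 kip

P_cr ∝ 1/K², so P_cr,new = P_cr,old × (K_old/K_new)² = 0.768 × (0.7/0.5)²
= 0.768 × 1.960 = 1.51 kip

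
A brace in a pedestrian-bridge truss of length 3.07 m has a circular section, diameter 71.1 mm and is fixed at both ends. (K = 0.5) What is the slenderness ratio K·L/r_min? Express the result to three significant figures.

I = πd⁴/64 = π×71.1⁴/64 = 1.254×10^6 mm⁴
A = 3.970×10^3 mm²;  r_min = √(I/A) = √(1.254×10^6/3.970×10^3) = 17.77 mm
L_e = K·L = 0.5 × 3.07 m = 1.535 m = 1535.0 mm
λ = L_e / r_min = 1535.0 / 17.77 = 86.4

λ ≈ 86.4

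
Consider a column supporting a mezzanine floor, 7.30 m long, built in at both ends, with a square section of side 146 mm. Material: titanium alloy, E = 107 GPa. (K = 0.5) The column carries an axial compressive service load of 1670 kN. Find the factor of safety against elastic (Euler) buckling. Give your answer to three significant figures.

n ≈ 1.80

I = a⁴/12 = 146⁴/12 = 3.786×10^7 mm⁴
I = 3.786×10^7 mm⁴ = 3.786×10^-5 m⁴
Effective length L_e = K·L = 0.5 × 7.30 = 3.650 m
P_cr = π²EI / L_e² = π² × 107×10⁹ × 3.786×10^-5 / 3.650² = 3.001×10^6 N
Factor of safety n = P_cr / P = 3001.4 / 1670 = 1.80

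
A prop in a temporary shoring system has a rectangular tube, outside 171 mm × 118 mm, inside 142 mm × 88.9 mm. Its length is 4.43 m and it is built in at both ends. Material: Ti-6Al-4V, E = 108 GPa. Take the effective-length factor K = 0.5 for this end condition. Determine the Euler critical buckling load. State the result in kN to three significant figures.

P_cr ≈ 3280 kN

Weak-axis I_min = (h_o·b_o³ − h_i·b_i³)/12 with b_o = 118, b_i = 88.90 mm (shorter outer/inner sides).
I_min = (171×118³ − 142.0×88.90³)/12 = 1.510×10^7 mm⁴
I = 1.510×10^7 mm⁴ = 1.510×10^-5 m⁴
Effective length L_e = K·L = 0.5 × 4.43 = 2.215 m
P_cr = π²EI / L_e² = π² × 108×10⁹ × 1.510×10^-5 / 2.215² = 3.280×10^6 N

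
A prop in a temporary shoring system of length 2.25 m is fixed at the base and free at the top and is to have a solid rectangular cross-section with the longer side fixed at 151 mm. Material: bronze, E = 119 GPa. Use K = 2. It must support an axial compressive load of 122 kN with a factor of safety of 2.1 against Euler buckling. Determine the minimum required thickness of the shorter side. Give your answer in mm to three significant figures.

b ≈ 70.5 mm

Required P_cr = n·P = 2.1 × 122 = 256.2 kN
L_e = K·L = 2 × 2.25 = 4.500 m
Required I = P_cr·L_e²/(π²E) = 2.562×10^5 × 4.500² / (π² × 1.19×10^11) = 4.417×10^-6 m⁴
I_req = 4.417×10^6 mm⁴
Rectangle, weak axis: I_min = h·b³/12 with h = 151 mm fixed  ⇒  b = (12I/h)^(1/3) = 70.5 mm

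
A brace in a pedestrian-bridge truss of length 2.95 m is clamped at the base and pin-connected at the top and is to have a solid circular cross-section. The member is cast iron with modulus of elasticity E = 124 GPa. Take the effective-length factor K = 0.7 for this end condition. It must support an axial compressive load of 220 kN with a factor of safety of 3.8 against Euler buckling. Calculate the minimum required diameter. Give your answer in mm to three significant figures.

d ≈ 87.8 mm

Required P_cr = n·P = 3.8 × 220 = 836.0 kN
L_e = K·L = 0.7 × 2.95 = 2.065 m
Required I = P_cr·L_e²/(π²E) = 8.360×10^5 × 2.065² / (π² × 1.24×10^11) = 2.913×10^-6 m⁴
I_req = 2.913×10^6 mm⁴
Solid circle: I = πd⁴/64  ⇒  d = (64I/π)^(1/4) = (64×2.913×10^6/π)^(1/4) = 87.8 mm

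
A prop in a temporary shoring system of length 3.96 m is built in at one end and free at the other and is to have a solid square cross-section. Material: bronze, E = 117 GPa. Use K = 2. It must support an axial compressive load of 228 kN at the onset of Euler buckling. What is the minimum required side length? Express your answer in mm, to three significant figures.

a ≈ 110 mm

L_e = K·L = 2 × 3.96 = 7.920 m
Required I = P_cr·L_e²/(π²E) = 2.280×10^5 × 7.920² / (π² × 1.17×10^11) = 1.239×10^-5 m⁴
I_req = 1.239×10^7 mm⁴
Solid square: I = a⁴/12  ⇒  a = (12I)^(1/4) = (12×1.239×10^7)^(1/4) = 110 mm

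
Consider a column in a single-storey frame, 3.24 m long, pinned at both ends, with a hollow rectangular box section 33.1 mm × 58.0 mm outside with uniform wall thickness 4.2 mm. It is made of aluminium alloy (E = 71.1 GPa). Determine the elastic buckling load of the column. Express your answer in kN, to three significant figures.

Inner dimensions: h_i = 58.0 − 2×4.2 = 49.60 mm, b_i = 33.1 − 2×4.2 = 24.70 mm
Weak-axis I_min = (h_o·b_o³ − h_i·b_i³)/12 with b_o = 33.1, b_i = 24.70 mm (shorter outer/inner sides).
I_min = (58.0×33.1³ − 49.60×24.70³)/12 = 1.130×10^5 mm⁴
I = 1.130×10^5 mm⁴ = 1.130×10^-7 m⁴
Effective length L_e = K·L = 1 × 3.24 = 3.240 m
P_cr = π²EI / L_e² = π² × 71.1×10⁹ × 1.130×10^-7 / 3.240² = 7.553×10^3 N

P_cr ≈ 7.55 kN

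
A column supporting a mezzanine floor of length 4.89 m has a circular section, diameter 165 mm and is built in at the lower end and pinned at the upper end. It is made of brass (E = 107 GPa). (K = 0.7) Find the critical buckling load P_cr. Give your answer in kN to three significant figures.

I = πd⁴/64 = π×165⁴/64 = 3.638×10^7 mm⁴
I = 3.638×10^7 mm⁴ = 3.638×10^-5 m⁴
Effective length L_e = K·L = 0.7 × 4.89 = 3.423 m
P_cr = π²EI / L_e² = π² × 107×10⁹ × 3.638×10^-5 / 3.423² = 3.279×10^6 N

P_cr ≈ 3280 kN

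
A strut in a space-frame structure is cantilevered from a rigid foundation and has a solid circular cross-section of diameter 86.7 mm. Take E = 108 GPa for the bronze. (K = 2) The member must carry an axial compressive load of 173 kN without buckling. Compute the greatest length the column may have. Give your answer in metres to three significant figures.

I = πd⁴/64 = π×86.7⁴/64 = 2.774×10^6 mm⁴
I = 2.774×10^-6 m⁴
At the buckling limit P_cr = P = 1.730×10^5 N
From P_cr = π²EI/(K·L)²:  L = (1/K)·√(π²EI/P_cr) = (1/2)·√(π²×1.08×10^11×2.774×10^-6/1.730×10^5)
L = 2.07 m

L_max ≈ 2.07 m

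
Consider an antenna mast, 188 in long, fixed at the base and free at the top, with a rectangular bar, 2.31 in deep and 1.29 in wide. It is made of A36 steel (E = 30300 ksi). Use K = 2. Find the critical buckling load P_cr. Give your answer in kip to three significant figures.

Buckling occurs about the weak axis: I_min = h·b³/12 with b = 1.29 in (the shorter side).
I_min = 2.31×1.29³/12 = 0.4132 in⁴
Effective length L_e = K·L = 2 × 188 = 376.0 in
P_cr = π²EI / L_e² = π² × 30300×10³ × 0.4132 / 376.0² = 874.1 lb

P_cr ≈ 0.874 kip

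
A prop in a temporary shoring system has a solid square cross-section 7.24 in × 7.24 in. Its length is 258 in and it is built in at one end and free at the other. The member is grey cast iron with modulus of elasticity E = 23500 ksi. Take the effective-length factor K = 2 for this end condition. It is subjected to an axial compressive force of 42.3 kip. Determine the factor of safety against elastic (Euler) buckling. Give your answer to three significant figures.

n ≈ 4.72

I = a⁴/12 = 7.24⁴/12 = 229.0 in⁴
Effective length L_e = K·L = 2 × 258 = 516.0 in
P_cr = π²EI / L_e² = π² × 23500×10³ × 229.0 / 516.0² = 1.995×10^5 lb
Factor of safety n = P_cr / P = 199.45 / 42.3 = 4.72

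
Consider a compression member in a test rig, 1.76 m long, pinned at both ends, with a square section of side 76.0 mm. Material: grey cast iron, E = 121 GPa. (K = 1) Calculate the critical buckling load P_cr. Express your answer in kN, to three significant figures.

I = a⁴/12 = 76.0⁴/12 = 2.780×10^6 mm⁴
I = 2.780×10^6 mm⁴ = 2.780×10^-6 m⁴
Effective length L_e = K·L = 1 × 1.76 = 1.760 m
P_cr = π²EI / L_e² = π² × 121×10⁹ × 2.780×10^-6 / 1.760² = 1.072×10^6 N

P_cr ≈ 1070 kN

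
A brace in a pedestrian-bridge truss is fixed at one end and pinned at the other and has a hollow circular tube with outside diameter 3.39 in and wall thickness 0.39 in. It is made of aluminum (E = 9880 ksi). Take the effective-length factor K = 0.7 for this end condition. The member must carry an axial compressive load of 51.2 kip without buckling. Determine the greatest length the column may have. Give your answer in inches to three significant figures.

Inner diameter d_i = 3.39 − 2×0.39 = 2.610 in
I = π(d_o⁴ − d_i⁴)/64 = π(3.39⁴ − 2.610⁴)/64 = 4.205 in⁴
At the buckling limit P_cr = P = 5.120×10^4 lb
From P_cr = π²EI/(K·L)²:  L = (1/K)·√(π²EI/P_cr) = (1/0.7)·√(π²×9.88×10^6×4.205/5.120×10^4)
L = 128 in

L_max ≈ 128 in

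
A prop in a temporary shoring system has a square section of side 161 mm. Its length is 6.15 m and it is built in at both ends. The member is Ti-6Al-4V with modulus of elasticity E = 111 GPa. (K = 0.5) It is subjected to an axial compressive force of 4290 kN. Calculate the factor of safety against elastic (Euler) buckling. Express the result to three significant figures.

I = a⁴/12 = 161⁴/12 = 5.599×10^7 mm⁴
I = 5.599×10^7 mm⁴ = 5.599×10^-5 m⁴
Effective length L_e = K·L = 0.5 × 6.15 = 3.075 m
P_cr = π²EI / L_e² = π² × 111×10⁹ × 5.599×10^-5 / 3.075² = 6.487×10^6 N
Factor of safety n = P_cr / P = 6487.2 / 4290 = 1.51

n ≈ 1.51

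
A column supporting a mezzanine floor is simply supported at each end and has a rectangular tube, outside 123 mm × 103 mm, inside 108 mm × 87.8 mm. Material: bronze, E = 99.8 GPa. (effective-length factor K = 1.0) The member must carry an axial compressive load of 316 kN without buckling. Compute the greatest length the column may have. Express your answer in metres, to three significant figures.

Weak-axis I_min = (h_o·b_o³ − h_i·b_i³)/12 with b_o = 103, b_i = 87.80 mm (shorter outer/inner sides).
I_min = (123×103³ − 108.0×87.80³)/12 = 5.109×10^6 mm⁴
I = 5.109×10^-6 m⁴
At the buckling limit P_cr = P = 3.160×10^5 N
From P_cr = π²EI/(K·L)²:  L = (1/K)·√(π²EI/P_cr) = (1/1)·√(π²×9.98×10^10×5.109×10^-6/3.160×10^5)
L = 3.99 m

L_max ≈ 3.99 m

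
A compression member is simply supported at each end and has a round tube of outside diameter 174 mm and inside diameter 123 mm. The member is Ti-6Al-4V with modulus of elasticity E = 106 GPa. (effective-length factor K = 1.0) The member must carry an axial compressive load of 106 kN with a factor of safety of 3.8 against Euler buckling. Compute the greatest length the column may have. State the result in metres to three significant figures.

L_max ≈ 9.36 m

d_o = 174 mm, d_i = 123 mm
I = π(d_o⁴ − d_i⁴)/64 = π(174⁴ − 123.0⁴)/64 = 3.376×10^7 mm⁴
I = 3.376×10^-5 m⁴
Required critical load P_cr = n·P = 3.8 × 106 = 402.8 kN = 4.028×10^5 N
From P_cr = π²EI/(K·L)²:  L = (1/K)·√(π²EI/P_cr) = (1/1)·√(π²×1.06×10^11×3.376×10^-5/4.028×10^5)
L = 9.36 m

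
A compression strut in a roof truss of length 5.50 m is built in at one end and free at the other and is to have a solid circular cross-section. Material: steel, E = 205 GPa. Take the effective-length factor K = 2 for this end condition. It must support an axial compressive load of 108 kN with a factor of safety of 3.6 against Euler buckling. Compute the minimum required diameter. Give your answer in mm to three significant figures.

Required P_cr = n·P = 3.6 × 108 = 388.8 kN
L_e = K·L = 2 × 5.50 = 11.00 m
Required I = P_cr·L_e²/(π²E) = 3.888×10^5 × 11.00² / (π² × 2.05×10^11) = 2.325×10^-5 m⁴
I_req = 2.325×10^7 mm⁴
Solid circle: I = πd⁴/64  ⇒  d = (64I/π)^(1/4) = (64×2.325×10^7/π)^(1/4) = 148 mm

d ≈ 148 mm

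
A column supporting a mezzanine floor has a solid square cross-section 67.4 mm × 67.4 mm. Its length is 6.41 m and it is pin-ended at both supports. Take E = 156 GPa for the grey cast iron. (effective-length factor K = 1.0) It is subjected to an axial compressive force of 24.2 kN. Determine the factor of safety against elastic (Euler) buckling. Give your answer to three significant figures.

I = a⁴/12 = 67.4⁴/12 = 1.720×10^6 mm⁴
I = 1.720×10^6 mm⁴ = 1.720×10^-6 m⁴
Effective length L_e = K·L = 1 × 6.41 = 6.410 m
P_cr = π²EI / L_e² = π² × 156×10⁹ × 1.720×10^-6 / 6.410² = 6.444×10^4 N
Factor of safety n = P_cr / P = 64.442 / 24.2 = 2.66

n ≈ 2.66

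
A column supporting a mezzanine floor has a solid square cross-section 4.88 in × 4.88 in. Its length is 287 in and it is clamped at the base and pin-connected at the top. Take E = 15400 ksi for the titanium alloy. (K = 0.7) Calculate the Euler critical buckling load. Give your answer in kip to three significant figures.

P_cr ≈ 178 kip

I = a⁴/12 = 4.88⁴/12 = 47.26 in⁴
Effective length L_e = K·L = 0.7 × 287 = 200.9 in
P_cr = π²EI / L_e² = π² × 15400×10³ × 47.26 / 200.9² = 1.780×10^5 lb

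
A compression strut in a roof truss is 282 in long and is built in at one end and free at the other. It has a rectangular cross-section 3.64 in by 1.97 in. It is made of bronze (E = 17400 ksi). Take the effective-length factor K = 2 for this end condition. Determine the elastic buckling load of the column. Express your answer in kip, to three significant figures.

P_cr ≈ 1.25 kip

Buckling occurs about the weak axis: I_min = h·b³/12 with b = 1.97 in (the shorter side).
I_min = 3.64×1.97³/12 = 2.319 in⁴
Effective length L_e = K·L = 2 × 282 = 564.0 in
P_cr = π²EI / L_e² = π² × 17400×10³ × 2.319 / 564.0² = 1.252×10^3 lb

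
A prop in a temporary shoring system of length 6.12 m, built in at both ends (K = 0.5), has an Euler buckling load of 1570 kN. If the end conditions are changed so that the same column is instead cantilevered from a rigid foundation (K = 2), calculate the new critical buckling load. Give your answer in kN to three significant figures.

P_cr ∝ 1/K², so P_cr,new = P_cr,old × (K_old/K_new)² = 1570 × (0.5/2)²
= 1570 × 0.06250 = 98.1 kN

P_cr ≈ 98.1 kN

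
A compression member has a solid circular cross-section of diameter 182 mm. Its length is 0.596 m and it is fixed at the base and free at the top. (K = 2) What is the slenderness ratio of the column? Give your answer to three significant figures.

I = πd⁴/64 = π×182⁴/64 = 5.386×10^7 mm⁴
A = 2.602×10^4 mm²;  r_min = √(I/A) = √(5.386×10^7/2.602×10^4) = 45.50 mm
L_e = K·L = 2 × 0.596 m = 1.192 m = 1192.0 mm
λ = L_e / r_min = 1192.0 / 45.50 = 26.2

λ ≈ 26.2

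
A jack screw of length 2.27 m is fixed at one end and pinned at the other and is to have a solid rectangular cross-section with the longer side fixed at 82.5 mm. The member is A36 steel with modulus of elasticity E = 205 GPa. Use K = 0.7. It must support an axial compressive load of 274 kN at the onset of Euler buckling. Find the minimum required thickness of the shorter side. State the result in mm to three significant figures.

L_e = K·L = 0.7 × 2.27 = 1.589 m
Required I = P_cr·L_e²/(π²E) = 2.740×10^5 × 1.589² / (π² × 2.05×10^11) = 3.419×10^-7 m⁴
I_req = 3.419×10^5 mm⁴
Rectangle, weak axis: I_min = h·b³/12 with h = 82.5 mm fixed  ⇒  b = (12I/h)^(1/3) = 36.8 mm

b ≈ 36.8 mm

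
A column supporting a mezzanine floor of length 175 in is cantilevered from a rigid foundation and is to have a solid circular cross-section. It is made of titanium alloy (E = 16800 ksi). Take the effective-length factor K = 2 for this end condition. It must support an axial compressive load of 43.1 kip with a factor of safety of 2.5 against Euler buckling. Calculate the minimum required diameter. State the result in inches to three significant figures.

Required P_cr = n·P = 2.5 × 43.1 = 107.8 kip
L_e = K·L = 2 × 175 = 350.0 in
Required I = P_cr·L_e²/(π²E) = 1.077×10^5 × 350.0² / (π² × 1.68×10^7) = 79.61 in⁴
Solid circle: I = πd⁴/64  ⇒  d = (64I/π)^(1/4) = (64×79.61/π)^(1/4) = 6.35 in

d ≈ 6.35 in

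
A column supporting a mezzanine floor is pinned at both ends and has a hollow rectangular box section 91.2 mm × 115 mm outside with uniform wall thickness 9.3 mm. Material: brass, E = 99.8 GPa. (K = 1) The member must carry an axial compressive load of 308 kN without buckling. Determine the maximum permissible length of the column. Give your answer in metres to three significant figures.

Inner dimensions: h_i = 115 − 2×9.3 = 96.40 mm, b_i = 91.2 − 2×9.3 = 72.60 mm
Weak-axis I_min = (h_o·b_o³ − h_i·b_i³)/12 with b_o = 91.2, b_i = 72.60 mm (shorter outer/inner sides).
I_min = (115×91.2³ − 96.40×72.60³)/12 = 4.195×10^6 mm⁴
I = 4.195×10^-6 m⁴
At the buckling limit P_cr = P = 3.080×10^5 N
From P_cr = π²EI/(K·L)²:  L = (1/K)·√(π²EI/P_cr) = (1/1)·√(π²×9.98×10^10×4.195×10^-6/3.080×10^5)
L = 3.66 m

L_max ≈ 3.66 m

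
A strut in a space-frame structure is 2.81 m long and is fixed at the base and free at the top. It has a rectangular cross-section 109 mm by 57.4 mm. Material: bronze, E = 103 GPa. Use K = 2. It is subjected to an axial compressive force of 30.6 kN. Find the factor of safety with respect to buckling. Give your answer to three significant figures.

Buckling occurs about the weak axis: I_min = h·b³/12 with b = 57.4 mm (the shorter side).
I_min = 109×57.4³/12 = 1.718×10^6 mm⁴
I = 1.718×10^6 mm⁴ = 1.718×10^-6 m⁴
Effective length L_e = K·L = 2 × 2.81 = 5.620 m
P_cr = π²EI / L_e² = π² × 103×10⁹ × 1.718×10^-6 / 5.620² = 5.529×10^4 N
Factor of safety n = P_cr / P = 55.290 / 30.6 = 1.81

n ≈ 1.81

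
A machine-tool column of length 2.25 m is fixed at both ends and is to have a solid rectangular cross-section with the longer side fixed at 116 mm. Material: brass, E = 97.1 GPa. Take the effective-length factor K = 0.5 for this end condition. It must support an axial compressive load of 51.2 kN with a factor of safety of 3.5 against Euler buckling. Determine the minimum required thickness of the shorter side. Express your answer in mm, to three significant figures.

b ≈ 29.0 mm

Required P_cr = n·P = 3.5 × 51.2 = 179.2 kN
L_e = K·L = 0.5 × 2.25 = 1.125 m
Required I = P_cr·L_e²/(π²E) = 1.792×10^5 × 1.125² / (π² × 9.71×10^10) = 2.367×10^-7 m⁴
I_req = 2.367×10^5 mm⁴
Rectangle, weak axis: I_min = h·b³/12 with h = 116 mm fixed  ⇒  b = (12I/h)^(1/3) = 29.0 mm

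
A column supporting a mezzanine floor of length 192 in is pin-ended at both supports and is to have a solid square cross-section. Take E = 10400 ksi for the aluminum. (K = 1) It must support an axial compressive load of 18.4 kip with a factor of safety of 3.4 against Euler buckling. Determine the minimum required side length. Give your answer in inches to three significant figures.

a ≈ 4.05 in

Required P_cr = n·P = 3.4 × 18.4 = 62.56 kip
L_e = K·L = 1 × 192 = 192.0 in
Required I = P_cr·L_e²/(π²E) = 6.256×10^4 × 192.0² / (π² × 1.04×10^7) = 22.47 in⁴
Solid square: I = a⁴/12  ⇒  a = (12I)^(1/4) = (12×22.47)^(1/4) = 4.05 in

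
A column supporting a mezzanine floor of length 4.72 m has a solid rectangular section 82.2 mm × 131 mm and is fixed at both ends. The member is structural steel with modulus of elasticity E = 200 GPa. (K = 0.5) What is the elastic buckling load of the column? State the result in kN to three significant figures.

P_cr ≈ 2150 kN

Buckling occurs about the weak axis: I_min = h·b³/12 with b = 82.2 mm (the shorter side).
I_min = 131×82.2³/12 = 6.063×10^6 mm⁴
I = 6.063×10^6 mm⁴ = 6.063×10^-6 m⁴
Effective length L_e = K·L = 0.5 × 4.72 = 2.360 m
P_cr = π²EI / L_e² = π² × 200×10⁹ × 6.063×10^-6 / 2.360² = 2.149×10^6 N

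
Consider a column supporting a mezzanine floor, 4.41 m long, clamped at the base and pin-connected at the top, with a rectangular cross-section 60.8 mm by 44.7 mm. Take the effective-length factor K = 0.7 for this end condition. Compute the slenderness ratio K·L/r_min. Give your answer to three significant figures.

λ ≈ 239

For a rectangle r_min = b/√12 = 44.7/√12 = 12.90 mm
L_e = K·L = 0.7 × 4.41 m = 3.087 m = 3087.0 mm
λ = L_e / r_min = 3087.0 / 12.90 = 239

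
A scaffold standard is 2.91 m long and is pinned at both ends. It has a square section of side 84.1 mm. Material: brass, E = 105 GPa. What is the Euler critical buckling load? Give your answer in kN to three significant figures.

I = a⁴/12 = 84.1⁴/12 = 4.169×10^6 mm⁴
I = 4.169×10^6 mm⁴ = 4.169×10^-6 m⁴
Effective length L_e = K·L = 1 × 2.91 = 2.910 m
P_cr = π²EI / L_e² = π² × 105×10⁹ × 4.169×10^-6 / 2.910² = 5.102×10^5 N

P_cr ≈ 510 kN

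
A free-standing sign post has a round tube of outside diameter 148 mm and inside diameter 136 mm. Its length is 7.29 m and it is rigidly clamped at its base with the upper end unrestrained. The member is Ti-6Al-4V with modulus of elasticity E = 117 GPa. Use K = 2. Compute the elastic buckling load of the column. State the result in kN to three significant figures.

d_o = 148 mm, d_i = 136 mm
I = π(d_o⁴ − d_i⁴)/64 = π(148⁴ − 136.0⁴)/64 = 6.759×10^6 mm⁴
I = 6.759×10^6 mm⁴ = 6.759×10^-6 m⁴
Effective length L_e = K·L = 2 × 7.29 = 14.58 m
P_cr = π²EI / L_e² = π² × 117×10⁹ × 6.759×10^-6 / 14.58² = 3.671×10^4 N

P_cr ≈ 36.7 kN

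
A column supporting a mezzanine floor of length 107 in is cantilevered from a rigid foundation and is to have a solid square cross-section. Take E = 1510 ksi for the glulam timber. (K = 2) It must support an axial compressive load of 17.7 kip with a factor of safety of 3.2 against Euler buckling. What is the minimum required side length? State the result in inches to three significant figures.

a ≈ 6.76 in

Required P_cr = n·P = 3.2 × 17.7 = 56.64 kip
L_e = K·L = 2 × 107 = 214.0 in
Required I = P_cr·L_e²/(π²E) = 5.664×10^4 × 214.0² / (π² × 1.51×10^6) = 174.1 in⁴
Solid square: I = a⁴/12  ⇒  a = (12I)^(1/4) = (12×174.1)^(1/4) = 6.76 in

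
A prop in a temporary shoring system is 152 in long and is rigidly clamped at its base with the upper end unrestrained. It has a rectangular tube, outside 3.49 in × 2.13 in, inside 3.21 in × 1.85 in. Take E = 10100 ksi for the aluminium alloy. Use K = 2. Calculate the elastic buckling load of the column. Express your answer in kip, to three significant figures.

P_cr ≈ 1.20 kip

Weak-axis I_min = (h_o·b_o³ − h_i·b_i³)/12 with b_o = 2.13, b_i = 1.850 in (shorter outer/inner sides).
I_min = (3.49×2.13³ − 3.210×1.850³)/12 = 1.117 in⁴
Effective length L_e = K·L = 2 × 152 = 304.0 in
P_cr = π²EI / L_e² = π² × 10100×10³ × 1.117 / 304.0² = 1.205×10^3 lb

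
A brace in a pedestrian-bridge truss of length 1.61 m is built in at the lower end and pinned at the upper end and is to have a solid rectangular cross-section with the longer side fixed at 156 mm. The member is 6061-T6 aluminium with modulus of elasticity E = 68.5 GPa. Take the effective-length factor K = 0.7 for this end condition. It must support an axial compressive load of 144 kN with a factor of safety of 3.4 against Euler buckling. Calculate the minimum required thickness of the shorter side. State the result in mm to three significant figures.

Required P_cr = n·P = 3.4 × 144 = 489.6 kN
L_e = K·L = 0.7 × 1.61 = 1.127 m
Required I = P_cr·L_e²/(π²E) = 4.896×10^5 × 1.127² / (π² × 6.85×10^10) = 9.198×10^-7 m⁴
I_req = 9.198×10^5 mm⁴
Rectangle, weak axis: I_min = h·b³/12 with h = 156 mm fixed  ⇒  b = (12I/h)^(1/3) = 41.4 mm

b ≈ 41.4 mm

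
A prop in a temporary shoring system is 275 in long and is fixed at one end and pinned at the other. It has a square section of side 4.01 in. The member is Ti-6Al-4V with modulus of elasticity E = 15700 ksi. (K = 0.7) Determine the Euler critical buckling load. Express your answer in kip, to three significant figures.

P_cr ≈ 90.1 kip

I = a⁴/12 = 4.01⁴/12 = 21.55 in⁴
Effective length L_e = K·L = 0.7 × 275 = 192.5 in
P_cr = π²EI / L_e² = π² × 15700×10³ × 21.55 / 192.5² = 9.010×10^4 lb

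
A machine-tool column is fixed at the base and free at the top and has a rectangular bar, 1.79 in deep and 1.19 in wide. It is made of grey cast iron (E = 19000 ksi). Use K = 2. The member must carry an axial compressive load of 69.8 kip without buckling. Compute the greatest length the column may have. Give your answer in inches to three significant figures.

L_max ≈ 13.0 in

Buckling occurs about the weak axis: I_min = h·b³/12 with b = 1.19 in (the shorter side).
I_min = 1.79×1.19³/12 = 0.2514 in⁴
At the buckling limit P_cr = P = 6.980×10^4 lb
From P_cr = π²EI/(K·L)²:  L = (1/K)·√(π²EI/P_cr) = (1/2)·√(π²×1.90×10^7×0.2514/6.980×10^4)
L = 13.0 in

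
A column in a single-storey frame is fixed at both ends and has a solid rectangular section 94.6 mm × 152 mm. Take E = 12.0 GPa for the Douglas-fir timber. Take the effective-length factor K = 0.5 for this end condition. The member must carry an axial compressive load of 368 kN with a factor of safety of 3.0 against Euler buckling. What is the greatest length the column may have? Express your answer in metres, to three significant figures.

Buckling occurs about the weak axis: I_min = h·b³/12 with b = 94.6 mm (the shorter side).
I_min = 152×94.6³/12 = 1.072×10^7 mm⁴
I = 1.072×10^-5 m⁴
Required critical load P_cr = n·P = 3.0 × 368 = 1104 kN = 1.104×10^6 N
From P_cr = π²EI/(K·L)²:  L = (1/K)·√(π²EI/P_cr) = (1/0.5)·√(π²×1.20×10^10×1.072×10^-5/1.104×10^6)
L = 2.15 m

L_max ≈ 2.15 m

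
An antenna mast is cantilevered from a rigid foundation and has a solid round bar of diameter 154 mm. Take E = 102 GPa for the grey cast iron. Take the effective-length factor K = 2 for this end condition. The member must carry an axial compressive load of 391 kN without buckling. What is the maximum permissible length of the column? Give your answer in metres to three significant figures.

L_max ≈ 4.22 m

I = πd⁴/64 = π×154⁴/64 = 2.761×10^7 mm⁴
I = 2.761×10^-5 m⁴
At the buckling limit P_cr = P = 3.910×10^5 N
From P_cr = π²EI/(K·L)²:  L = (1/K)·√(π²EI/P_cr) = (1/2)·√(π²×1.02×10^11×2.761×10^-5/3.910×10^5)
L = 4.22 m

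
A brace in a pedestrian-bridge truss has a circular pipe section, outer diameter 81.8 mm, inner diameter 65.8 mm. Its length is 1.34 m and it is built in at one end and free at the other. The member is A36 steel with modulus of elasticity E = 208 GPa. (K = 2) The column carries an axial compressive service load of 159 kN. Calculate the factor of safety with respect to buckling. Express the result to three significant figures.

n ≈ 2.30

d_o = 81.8 mm, d_i = 65.8 mm
I = π(d_o⁴ − d_i⁴)/64 = π(81.8⁴ − 65.80⁴)/64 = 1.278×10^6 mm⁴
I = 1.278×10^6 mm⁴ = 1.278×10^-6 m⁴
Effective length L_e = K·L = 2 × 1.34 = 2.680 m
P_cr = π²EI / L_e² = π² × 208×10⁹ × 1.278×10^-6 / 2.680² = 3.652×10^5 N
Factor of safety n = P_cr / P = 365.16 / 159 = 2.30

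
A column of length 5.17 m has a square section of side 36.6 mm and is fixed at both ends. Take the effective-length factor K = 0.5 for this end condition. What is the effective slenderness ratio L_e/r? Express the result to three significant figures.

I = a⁴/12 = 36.6⁴/12 = 1.495×10^5 mm⁴
A = 1.340×10^3 mm²;  r_min = √(I/A) = √(1.495×10^5/1.340×10^3) = 10.57 mm
L_e = K·L = 0.5 × 5.17 m = 2.585 m = 2585.0 mm
λ = L_e / r_min = 2585.0 / 10.57 = 245

λ ≈ 245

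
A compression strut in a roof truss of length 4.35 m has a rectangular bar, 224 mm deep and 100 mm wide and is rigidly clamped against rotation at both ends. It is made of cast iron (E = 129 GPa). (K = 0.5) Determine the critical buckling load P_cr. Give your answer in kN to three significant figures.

P_cr ≈ 5020 kN

Buckling occurs about the weak axis: I_min = h·b³/12 with b = 100 mm (the shorter side).
I_min = 224×100³/12 = 1.867×10^7 mm⁴
I = 1.867×10^7 mm⁴ = 1.867×10^-5 m⁴
Effective length L_e = K·L = 0.5 × 4.35 = 2.175 m
P_cr = π²EI / L_e² = π² × 129×10⁹ × 1.867×10^-5 / 2.175² = 5.024×10^6 N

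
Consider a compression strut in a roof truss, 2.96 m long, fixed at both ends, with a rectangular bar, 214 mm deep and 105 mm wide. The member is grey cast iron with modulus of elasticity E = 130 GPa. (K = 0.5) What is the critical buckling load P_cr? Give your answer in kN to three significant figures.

P_cr ≈ 12100 kN

Buckling occurs about the weak axis: I_min = h·b³/12 with b = 105 mm (the shorter side).
I_min = 214×105³/12 = 2.064×10^7 mm⁴
I = 2.064×10^7 mm⁴ = 2.064×10^-5 m⁴
Effective length L_e = K·L = 0.5 × 2.96 = 1.480 m
P_cr = π²EI / L_e² = π² × 130×10⁹ × 2.064×10^-5 / 1.480² = 1.209×10^7 N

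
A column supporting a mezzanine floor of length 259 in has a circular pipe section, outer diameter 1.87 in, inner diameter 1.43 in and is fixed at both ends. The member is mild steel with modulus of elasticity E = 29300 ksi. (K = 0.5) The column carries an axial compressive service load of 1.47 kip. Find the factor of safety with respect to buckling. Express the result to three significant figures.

d_o = 1.87 in, d_i = 1.43 in
I = π(d_o⁴ − d_i⁴)/64 = π(1.87⁴ − 1.430⁴)/64 = 0.3950 in⁴
Effective length L_e = K·L = 0.5 × 259 = 129.5 in
P_cr = π²EI / L_e² = π² × 29300×10³ × 0.3950 / 129.5² = 6.811×10^3 lb
Factor of safety n = P_cr / P = 6.8111 / 1.47 = 4.63

n ≈ 4.63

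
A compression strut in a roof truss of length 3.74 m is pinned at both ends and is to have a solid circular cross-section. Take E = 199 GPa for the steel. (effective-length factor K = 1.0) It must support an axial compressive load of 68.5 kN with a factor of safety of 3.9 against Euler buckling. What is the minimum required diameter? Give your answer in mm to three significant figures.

d ≈ 78.9 mm

Required P_cr = n·P = 3.9 × 68.5 = 267.2 kN
L_e = K·L = 1 × 3.74 = 3.740 m
Required I = P_cr·L_e²/(π²E) = 2.671×10^5 × 3.740² / (π² × 1.99×10^11) = 1.903×10^-6 m⁴
I_req = 1.903×10^6 mm⁴
Solid circle: I = πd⁴/64  ⇒  d = (64I/π)^(1/4) = (64×1.903×10^6/π)^(1/4) = 78.9 mm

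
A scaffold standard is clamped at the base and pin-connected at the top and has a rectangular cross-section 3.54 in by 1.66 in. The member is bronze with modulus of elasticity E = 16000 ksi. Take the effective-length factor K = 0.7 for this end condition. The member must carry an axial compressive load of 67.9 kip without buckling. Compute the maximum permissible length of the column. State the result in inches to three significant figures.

Buckling occurs about the weak axis: I_min = h·b³/12 with b = 1.66 in (the shorter side).
I_min = 3.54×1.66³/12 = 1.349 in⁴
At the buckling limit P_cr = P = 6.790×10^4 lb
From P_cr = π²EI/(K·L)²:  L = (1/K)·√(π²EI/P_cr) = (1/0.7)·√(π²×1.60×10^7×1.349/6.790×10^4)
L = 80.0 in

L_max ≈ 80.0 in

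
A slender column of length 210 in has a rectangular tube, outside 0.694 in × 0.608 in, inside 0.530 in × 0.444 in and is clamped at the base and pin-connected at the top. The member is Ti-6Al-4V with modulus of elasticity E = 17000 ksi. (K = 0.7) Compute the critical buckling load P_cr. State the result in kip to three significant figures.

P_cr ≈ 0.0709 kip

Weak-axis I_min = (h_o·b_o³ − h_i·b_i³)/12 with b_o = 0.608, b_i = 0.4440 in (shorter outer/inner sides).
I_min = (0.694×0.608³ − 0.5300×0.4440³)/12 = 9.133×10^-3 in⁴
Effective length L_e = K·L = 0.7 × 210 = 147.0 in
P_cr = π²EI / L_e² = π² × 17000×10³ × 9.133×10^-3 / 147.0² = 70.91 lb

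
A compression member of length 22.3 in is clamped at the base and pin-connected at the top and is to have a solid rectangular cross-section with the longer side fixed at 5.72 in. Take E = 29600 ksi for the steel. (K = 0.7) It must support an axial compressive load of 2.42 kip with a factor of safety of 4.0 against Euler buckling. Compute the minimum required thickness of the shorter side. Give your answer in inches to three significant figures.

Required P_cr = n·P = 4.0 × 2.42 = 9.680 kip
L_e = K·L = 0.7 × 22.3 = 15.61 in
Required I = P_cr·L_e²/(π²E) = 9.680×10^3 × 15.61² / (π² × 2.96×10^7) = 8.074×10^-3 in⁴
Rectangle, weak axis: I_min = h·b³/12 with h = 5.72 in fixed  ⇒  b = (12I/h)^(1/3) = 0.257 in

b ≈ 0.257 in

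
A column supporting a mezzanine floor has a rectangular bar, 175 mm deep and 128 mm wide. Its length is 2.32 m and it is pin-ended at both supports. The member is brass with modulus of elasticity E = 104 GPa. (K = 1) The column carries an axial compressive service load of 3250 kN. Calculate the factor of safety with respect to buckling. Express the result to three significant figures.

Buckling occurs about the weak axis: I_min = h·b³/12 with b = 128 mm (the shorter side).
I_min = 175×128³/12 = 3.058×10^7 mm⁴
I = 3.058×10^7 mm⁴ = 3.058×10^-5 m⁴
Effective length L_e = K·L = 1 × 2.32 = 2.320 m
P_cr = π²EI / L_e² = π² × 104×10⁹ × 3.058×10^-5 / 2.320² = 5.832×10^6 N
Factor of safety n = P_cr / P = 5832.4 / 3250 = 1.79

n ≈ 1.79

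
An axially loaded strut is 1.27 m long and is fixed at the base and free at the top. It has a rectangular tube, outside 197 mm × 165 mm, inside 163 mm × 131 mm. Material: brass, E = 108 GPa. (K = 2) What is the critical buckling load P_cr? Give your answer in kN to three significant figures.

Weak-axis I_min = (h_o·b_o³ − h_i·b_i³)/12 with b_o = 165, b_i = 131.0 mm (shorter outer/inner sides).
I_min = (197×165³ − 163.0×131.0³)/12 = 4.321×10^7 mm⁴
I = 4.321×10^7 mm⁴ = 4.321×10^-5 m⁴
Effective length L_e = K·L = 2 × 1.27 = 2.540 m
P_cr = π²EI / L_e² = π² × 108×10⁹ × 4.321×10^-5 / 2.540² = 7.139×10^6 N

P_cr ≈ 7140 kN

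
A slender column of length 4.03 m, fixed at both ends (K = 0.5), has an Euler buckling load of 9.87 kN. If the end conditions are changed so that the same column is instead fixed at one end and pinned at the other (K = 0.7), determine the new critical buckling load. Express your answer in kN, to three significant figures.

P_cr ∝ 1/K², so P_cr,new = P_cr,old × (K_old/K_new)² = 9.87 × (0.5/0.7)²
= 9.87 × 0.5102 = 5.04 kN

P_cr ≈ 5.04 kN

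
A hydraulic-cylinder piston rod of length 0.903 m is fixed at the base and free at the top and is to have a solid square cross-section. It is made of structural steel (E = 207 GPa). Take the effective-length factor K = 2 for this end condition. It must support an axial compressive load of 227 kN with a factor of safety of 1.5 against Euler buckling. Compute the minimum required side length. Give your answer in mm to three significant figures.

a ≈ 50.5 mm

Required P_cr = n·P = 1.5 × 227 = 340.5 kN
L_e = K·L = 2 × 0.903 = 1.806 m
Required I = P_cr·L_e²/(π²E) = 3.405×10^5 × 1.806² / (π² × 2.07×10^11) = 5.436×10^-7 m⁴
I_req = 5.436×10^5 mm⁴
Solid square: I = a⁴/12  ⇒  a = (12I)^(1/4) = (12×5.436×10^5)^(1/4) = 50.5 mm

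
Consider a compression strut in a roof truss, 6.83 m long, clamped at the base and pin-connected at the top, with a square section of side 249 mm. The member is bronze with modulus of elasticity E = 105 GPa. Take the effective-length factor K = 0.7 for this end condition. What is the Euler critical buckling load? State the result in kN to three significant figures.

P_cr ≈ 14500 kN

I = a⁴/12 = 249⁴/12 = 3.203×10^8 mm⁴
I = 3.203×10^8 mm⁴ = 3.203×10^-4 m⁴
Effective length L_e = K·L = 0.7 × 6.83 = 4.781 m
P_cr = π²EI / L_e² = π² × 105×10⁹ × 3.203×10^-4 / 4.781² = 1.452×10^7 N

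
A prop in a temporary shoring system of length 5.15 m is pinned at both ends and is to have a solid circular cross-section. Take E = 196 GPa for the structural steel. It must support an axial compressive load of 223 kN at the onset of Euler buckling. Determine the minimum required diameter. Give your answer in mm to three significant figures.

L_e = K·L = 1 × 5.15 = 5.150 m
Required I = P_cr·L_e²/(π²E) = 2.230×10^5 × 5.150² / (π² × 1.96×10^11) = 3.057×10^-6 m⁴
I_req = 3.057×10^6 mm⁴
Solid circle: I = πd⁴/64  ⇒  d = (64I/π)^(1/4) = (64×3.057×10^6/π)^(1/4) = 88.8 mm

d ≈ 88.8 mm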